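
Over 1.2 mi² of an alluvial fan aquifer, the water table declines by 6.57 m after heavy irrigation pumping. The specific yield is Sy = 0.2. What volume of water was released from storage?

A = 1.2 mi² = 3.108 × 10^6 m²
ΔV = Sy × A × Δh = 0.2 × 3.108 × 10^6 m² × 6.57 m = 4.084 × 10^6 m³

ΔV ≈ 4.08 × 10^6 m³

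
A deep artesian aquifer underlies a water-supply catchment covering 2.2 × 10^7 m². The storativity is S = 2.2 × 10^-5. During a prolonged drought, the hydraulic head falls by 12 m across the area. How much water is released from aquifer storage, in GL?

ΔV ≈ 0.00581 GL

ΔV = S × A × Δh = 2.2 × 10^-5 × 2.2 × 10^7 m² × 12 m = 5808 m³
ΔV = 5808 m³ = 0.005808 GL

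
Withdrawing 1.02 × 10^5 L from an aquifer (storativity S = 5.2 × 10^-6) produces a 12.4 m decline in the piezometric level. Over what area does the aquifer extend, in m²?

ΔV = 1.02 × 10^5 L = 102 m³
A = ΔV / (S × Δh) = 102 / (5.2 × 10^-6 × 12.4) = 1.582 × 10^6 m²

A ≈ 1.58 × 10^6 m²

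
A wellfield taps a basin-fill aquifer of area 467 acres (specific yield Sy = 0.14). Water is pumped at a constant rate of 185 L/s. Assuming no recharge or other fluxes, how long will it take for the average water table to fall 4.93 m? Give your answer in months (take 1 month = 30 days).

A = 467 acres = 1.89 × 10^6 m²
ΔV = Sy × A × Δh = 0.14 × 1.89 × 10^6 × 4.93 = 1.304 × 10^6 m³
Q = 185 L/s = 15980 m³/d
t = ΔV / Q = 1.304 × 10^6 m³ / 15980 m³/d = 81.61 d
t = 81.61 d ≈ 2.72 months

t ≈ 2.72 months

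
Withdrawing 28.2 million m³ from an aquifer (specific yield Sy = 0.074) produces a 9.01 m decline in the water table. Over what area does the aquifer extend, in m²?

ΔV = 28.2 million m³ = 2.82 × 10^7 m³
A = ΔV / (Sy × Δh) = 2.82 × 10^7 / (0.074 × 9.01) = 4.23 × 10^7 m²

A ≈ 4.23 × 10^7 m²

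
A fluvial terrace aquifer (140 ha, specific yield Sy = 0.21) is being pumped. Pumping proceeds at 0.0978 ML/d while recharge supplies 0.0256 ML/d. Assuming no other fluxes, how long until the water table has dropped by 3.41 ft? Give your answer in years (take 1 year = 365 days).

A = 140 ha = 1.4 × 10^6 m²
Δh = 3.41 ft = 1.039 m
ΔV = Sy × A × Δh = 0.21 × 1.4 × 10^6 × 1.039 = 3.056 × 10^5 m³
Net withdrawal = 0.0978 − 0.0256 = 0.0722 ML/d = 72.2 m³/d
t = ΔV / Q = 3.056 × 10^5 m³ / 72.2 m³/d = 4232 d
t = 4232 d ≈ 11.6 years

t ≈ 11.6 years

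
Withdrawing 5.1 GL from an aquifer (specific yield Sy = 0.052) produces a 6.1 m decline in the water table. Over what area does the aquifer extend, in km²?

A ≈ 16.1 km²

ΔV = 5.1 GL = 5.1 × 10^6 m³
A = ΔV / (Sy × Δh) = 5.1 × 10^6 / (0.052 × 6.1) = 1.608 × 10^7 m²
A = 1.608 × 10^7 m² = 16.08 km²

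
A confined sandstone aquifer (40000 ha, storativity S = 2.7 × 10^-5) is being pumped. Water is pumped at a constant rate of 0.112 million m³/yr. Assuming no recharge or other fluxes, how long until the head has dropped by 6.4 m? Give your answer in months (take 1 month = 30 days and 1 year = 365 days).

A = 40000 ha = 4 × 10^8 m²
ΔV = S × A × Δh = 2.7 × 10^-5 × 4 × 10^8 × 6.4 = 69120 m³
Q = 0.112 million m³/yr = 306.8 m³/d
t = ΔV / Q = 69120 m³ / 306.8 m³/d = 225.3 d
t = 225.3 d ≈ 7.509 months

t ≈ 7.51 months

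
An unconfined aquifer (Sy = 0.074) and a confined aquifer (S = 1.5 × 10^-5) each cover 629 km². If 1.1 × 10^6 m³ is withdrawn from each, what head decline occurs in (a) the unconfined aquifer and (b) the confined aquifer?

A = 629 km² = 6.29 × 10^8 m²
Unconfined: Δh_u = ΔV/(Sy·A) = 1.1 × 10^6/(0.074 × 6.29 × 10^8) = 0.02363 m
Confined: Δh_c = ΔV/(S·A) = 1.1 × 10^6/(1.5 × 10^-5 × 6.29 × 10^8) = 116.6 m

Δh_u ≈ 0.0236 m; Δh_c ≈ 117 m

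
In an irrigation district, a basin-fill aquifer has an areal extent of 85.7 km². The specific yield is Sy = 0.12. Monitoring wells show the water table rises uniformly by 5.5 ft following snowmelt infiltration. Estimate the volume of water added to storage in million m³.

A = 85.7 km² = 8.57 × 10^7 m²
Δh = 5.5 ft = 1.676 m
ΔV = Sy × A × Δh = 0.12 × 8.57 × 10^7 m² × 1.676 m = 1.724 × 10^7 m³
ΔV = 1.724 × 10^7 m³ = 17.24 million m³

ΔV ≈ 17.2 million m³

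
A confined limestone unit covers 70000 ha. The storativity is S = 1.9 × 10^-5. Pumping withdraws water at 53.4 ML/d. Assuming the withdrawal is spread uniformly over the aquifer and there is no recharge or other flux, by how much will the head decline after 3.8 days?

Δh ≈ 15.3 m

A = 70000 ha = 7 × 10^8 m²
Q = 53.4 ML/d = 53400 m³/d
ΔV = Q × t = 53400 m³/d × 3.8 d = 2.029 × 10^5 m³
Δh = ΔV / (S × A) = 2.029 × 10^5 / (1.9 × 10^-5 × 7 × 10^8) = 15.26 m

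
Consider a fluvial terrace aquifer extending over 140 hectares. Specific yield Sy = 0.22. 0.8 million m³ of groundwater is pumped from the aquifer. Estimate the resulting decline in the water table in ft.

A = 140 hectares = 1.4 × 10^6 m²
ΔV = 0.8 million m³ = 8 × 10^5 m³
Δh = ΔV / (Sy × A) = 8 × 10^5 m³ / (0.22 × 1.4 × 10^6 m²) = 2.597 m
Δh = 2.597 m = 8.522 ft

Δh ≈ 8.52 ft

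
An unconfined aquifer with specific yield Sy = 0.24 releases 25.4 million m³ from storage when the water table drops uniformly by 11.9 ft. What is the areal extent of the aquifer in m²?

Δh = 11.9 ft = 3.627 m
ΔV = 25.4 million m³ = 2.54 × 10^7 m³
A = ΔV / (Sy × Δh) = 2.54 × 10^7 / (0.24 × 3.627) = 2.918 × 10^7 m²

A ≈ 2.92 × 10^7 m²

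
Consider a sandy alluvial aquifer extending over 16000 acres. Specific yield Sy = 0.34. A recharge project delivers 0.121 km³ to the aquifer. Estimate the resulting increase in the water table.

A = 16000 acres = 6.475 × 10^7 m²
ΔV = 0.121 km³ = 1.21 × 10^8 m³
Δh = ΔV / (Sy × A) = 1.21 × 10^8 m³ / (0.34 × 6.475 × 10^7 m²) = 5.496 m

Δh ≈ 5.5 m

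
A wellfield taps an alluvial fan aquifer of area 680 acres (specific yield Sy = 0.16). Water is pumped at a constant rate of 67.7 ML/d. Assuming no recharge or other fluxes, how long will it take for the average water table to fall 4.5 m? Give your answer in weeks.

A = 680 acres = 2.752 × 10^6 m²
ΔV = Sy × A × Δh = 0.16 × 2.752 × 10^6 × 4.5 = 1.981 × 10^6 m³
Q = 67.7 ML/d = 67700 m³/d
t = ΔV / Q = 1.981 × 10^6 m³ / 67700 m³/d = 29.27 d
t = 29.27 d ≈ 4.181 weeks

t ≈ 4.18 weeks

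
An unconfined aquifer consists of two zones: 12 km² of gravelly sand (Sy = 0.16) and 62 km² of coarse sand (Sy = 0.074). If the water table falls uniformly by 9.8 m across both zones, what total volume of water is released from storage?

ΔV ≈ 6.38 × 10^7 m³

A₁ = 12 km² = 1.2 × 10^7 m²; A₂ = 62 km² = 6.2 × 10^7 m²
ΔV₁ = 0.16 × 1.2 × 10^7 × 9.8 = 1.882 × 10^7 m³
ΔV₂ = 0.074 × 6.2 × 10^7 × 9.8 = 4.496 × 10^7 m³
ΔV = ΔV₁ + ΔV₂ = 6.378 × 10^7 m³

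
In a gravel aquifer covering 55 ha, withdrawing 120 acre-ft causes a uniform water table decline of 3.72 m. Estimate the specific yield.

Sy ≈ 0.072

A = 55 ha = 5.5 × 10^5 m²
ΔV = 120 acre-ft = 1.48 × 10^5 m³
Sy = ΔV / (A × Δh) = 1.48 × 10^5 m³ / (5.5 × 10^5 m² × 3.72 m) = 0.07234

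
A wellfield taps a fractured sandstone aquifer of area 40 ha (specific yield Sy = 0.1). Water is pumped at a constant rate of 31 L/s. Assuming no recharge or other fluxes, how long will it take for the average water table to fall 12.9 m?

t ≈ 193 days

A = 40 ha = 4 × 10^5 m²
ΔV = Sy × A × Δh = 0.1 × 4 × 10^5 × 12.9 = 5.16 × 10^5 m³
Q = 31 L/s = 2678 m³/d
t = ΔV / Q = 5.16 × 10^5 m³ / 2678 m³/d = 192.7 d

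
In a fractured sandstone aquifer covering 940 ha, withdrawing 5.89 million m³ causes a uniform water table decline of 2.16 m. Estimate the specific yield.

Sy ≈ 0.29

A = 940 ha = 9.4 × 10^6 m²
ΔV = 5.89 million m³ = 5.89 × 10^6 m³
Sy = ΔV / (A × Δh) = 5.89 × 10^6 m³ / (9.4 × 10^6 m² × 2.16 m) = 0.2901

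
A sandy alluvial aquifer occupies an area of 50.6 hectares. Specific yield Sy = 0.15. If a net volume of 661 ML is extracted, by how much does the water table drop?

Δh ≈ 8.71 m

A = 50.6 hectares = 5.06 × 10^5 m²
ΔV = 661 ML = 6.61 × 10^5 m³
Δh = ΔV / (Sy × A) = 6.61 × 10^5 m³ / (0.15 × 5.06 × 10^5 m²) = 8.709 m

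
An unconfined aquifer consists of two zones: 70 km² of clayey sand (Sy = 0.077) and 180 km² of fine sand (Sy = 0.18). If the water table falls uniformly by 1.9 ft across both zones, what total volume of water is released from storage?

A₁ = 70 km² = 7 × 10^7 m²; A₂ = 180 km² = 1.8 × 10^8 m²
Δh = 1.9 ft = 0.5791 m
ΔV₁ = 0.077 × 7 × 10^7 × 0.5791 = 3.121 × 10^6 m³
ΔV₂ = 0.18 × 1.8 × 10^8 × 0.5791 = 1.876 × 10^7 m³
ΔV = ΔV₁ + ΔV₂ = 2.188 × 10^7 m³

ΔV ≈ 2.19 × 10^7 m³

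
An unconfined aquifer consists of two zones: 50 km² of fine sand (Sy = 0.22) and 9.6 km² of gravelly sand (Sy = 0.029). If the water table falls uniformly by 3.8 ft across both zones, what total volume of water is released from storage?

A₁ = 50 km² = 5 × 10^7 m²; A₂ = 9.6 km² = 9.6 × 10^6 m²
Δh = 3.8 ft = 1.158 m
ΔV₁ = 0.22 × 5 × 10^7 × 1.158 = 1.274 × 10^7 m³
ΔV₂ = 0.029 × 9.6 × 10^6 × 1.158 = 3.225 × 10^5 m³
ΔV = ΔV₁ + ΔV₂ = 1.306 × 10^7 m³

ΔV ≈ 1.31 × 10^7 m³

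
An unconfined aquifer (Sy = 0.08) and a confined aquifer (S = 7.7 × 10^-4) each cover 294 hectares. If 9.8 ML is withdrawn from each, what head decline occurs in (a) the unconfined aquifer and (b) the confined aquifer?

Δh_u ≈ 0.0417 m; Δh_c ≈ 4.33 m

A = 294 hectares = 2.94 × 10^6 m²
ΔV = 9.8 ML = 9800 m³
Unconfined: Δh_u = ΔV/(Sy·A) = 9800/(0.08 × 2.94 × 10^6) = 0.04167 m
Confined: Δh_c = ΔV/(S·A) = 9800/(7.7 × 10^-4 × 2.94 × 10^6) = 4.329 m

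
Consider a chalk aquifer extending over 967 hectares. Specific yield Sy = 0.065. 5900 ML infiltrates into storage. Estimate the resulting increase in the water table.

A = 967 hectares = 9.67 × 10^6 m²
ΔV = 5900 ML = 5.9 × 10^6 m³
Δh = ΔV / (Sy × A) = 5.9 × 10^6 m³ / (0.065 × 9.67 × 10^6 m²) = 9.387 m

Δh ≈ 9.39 m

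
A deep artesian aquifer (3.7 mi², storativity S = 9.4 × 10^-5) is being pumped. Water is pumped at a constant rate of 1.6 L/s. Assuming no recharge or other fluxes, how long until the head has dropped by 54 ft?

A = 3.7 mi² = 9.583 × 10^6 m²
Δh = 54 ft = 16.46 m
ΔV = S × A × Δh = 9.4 × 10^-5 × 9.583 × 10^6 × 16.46 = 14830 m³
Q = 1.6 L/s = 138.2 m³/d
t = ΔV / Q = 14830 m³ / 138.2 m³/d = 107.3 d

t ≈ 107 days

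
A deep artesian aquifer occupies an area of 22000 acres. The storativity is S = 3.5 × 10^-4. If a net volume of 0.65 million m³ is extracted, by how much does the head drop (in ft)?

Δh ≈ 68.4 ft

A = 22000 acres = 8.903 × 10^7 m²
ΔV = 0.65 million m³ = 6.5 × 10^5 m³
Δh = ΔV / (S × A) = 6.5 × 10^5 m³ / (3.5 × 10^-4 × 8.903 × 10^7 m²) = 20.86 m
Δh = 20.86 m = 68.44 ft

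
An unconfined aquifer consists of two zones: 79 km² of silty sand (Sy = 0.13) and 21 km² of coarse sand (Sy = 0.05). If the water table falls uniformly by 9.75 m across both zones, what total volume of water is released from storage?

A₁ = 79 km² = 7.9 × 10^7 m²; A₂ = 21 km² = 2.1 × 10^7 m²
ΔV₁ = 0.13 × 7.9 × 10^7 × 9.75 = 1.001 × 10^8 m³
ΔV₂ = 0.05 × 2.1 × 10^7 × 9.75 = 1.024 × 10^7 m³
ΔV = ΔV₁ + ΔV₂ = 1.104 × 10^8 m³

ΔV ≈ 1.1 × 10^8 m³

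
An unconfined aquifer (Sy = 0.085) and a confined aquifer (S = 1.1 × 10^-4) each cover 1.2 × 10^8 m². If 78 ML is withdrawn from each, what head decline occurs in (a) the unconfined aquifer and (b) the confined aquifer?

ΔV = 78 ML = 78000 m³
Unconfined: Δh_u = ΔV/(Sy·A) = 78000/(0.085 × 1.2 × 10^8) = 0.007647 m
Confined: Δh_c = ΔV/(S·A) = 78000/(1.1 × 10^-4 × 1.2 × 10^8) = 5.909 m

Δh_u ≈ 0.00765 m; Δh_c ≈ 5.91 m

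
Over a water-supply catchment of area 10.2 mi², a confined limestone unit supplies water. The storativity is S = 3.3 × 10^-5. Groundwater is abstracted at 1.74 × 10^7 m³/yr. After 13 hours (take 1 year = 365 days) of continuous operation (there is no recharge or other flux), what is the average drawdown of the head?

A = 10.2 mi² = 2.642 × 10^7 m²
Q = 1.74 × 10^7 m³/yr = 47670 m³/d
t = 13 hours = 0.5417 d
ΔV = Q × t = 47670 m³/d × 0.5417 d = 25820 m³
Δh = ΔV / (S × A) = 25820 / (3.3 × 10^-5 × 2.642 × 10^7) = 29.62 m

Δh ≈ 29.6 m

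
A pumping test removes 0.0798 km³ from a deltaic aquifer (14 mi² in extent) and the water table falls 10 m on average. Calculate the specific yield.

A = 14 mi² = 3.626 × 10^7 m²
ΔV = 0.0798 km³ = 7.98 × 10^7 m³
Sy = ΔV / (A × Δh) = 7.98 × 10^7 m³ / (3.626 × 10^7 m² × 10 m) = 0.2201

Sy ≈ 0.22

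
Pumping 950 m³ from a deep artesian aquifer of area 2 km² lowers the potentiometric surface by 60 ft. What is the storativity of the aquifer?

S ≈ 2.6 × 10^-5

A = 2 km² = 2 × 10^6 m²
Δh = 60 ft = 18.29 m
S = ΔV / (A × Δh) = 950 m³ / (2 × 10^6 m² × 18.29 m) = 2.597 × 10^-5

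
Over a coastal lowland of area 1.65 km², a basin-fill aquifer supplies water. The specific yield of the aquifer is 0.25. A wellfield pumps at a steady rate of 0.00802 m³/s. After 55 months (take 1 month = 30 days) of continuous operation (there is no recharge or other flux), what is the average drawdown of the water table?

Δh ≈ 2.77 m

A = 1.65 km² = 1.65 × 10^6 m²
Q = 0.00802 m³/s = 692.9 m³/d
t = 55 months = 1650 d
ΔV = Q × t = 692.9 m³/d × 1650 d = 1.143 × 10^6 m³
Δh = ΔV / (Sy × A) = 1.143 × 10^6 / (0.25 × 1.65 × 10^6) = 2.772 m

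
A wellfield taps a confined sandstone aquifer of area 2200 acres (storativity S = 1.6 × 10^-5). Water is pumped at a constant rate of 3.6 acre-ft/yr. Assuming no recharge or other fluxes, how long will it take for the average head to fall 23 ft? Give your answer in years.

A = 2200 acres = 8.903 × 10^6 m²
Δh = 23 ft = 7.01 m
ΔV = S × A × Δh = 1.6 × 10^-5 × 8.903 × 10^6 × 7.01 = 998.6 m³
Q = 3.6 acre-ft/yr = 12.17 m³/d
t = ΔV / Q = 998.6 m³ / 12.17 m³/d = 82.08 d
t = 82.08 d ≈ 0.2249 years

t ≈ 0.225 years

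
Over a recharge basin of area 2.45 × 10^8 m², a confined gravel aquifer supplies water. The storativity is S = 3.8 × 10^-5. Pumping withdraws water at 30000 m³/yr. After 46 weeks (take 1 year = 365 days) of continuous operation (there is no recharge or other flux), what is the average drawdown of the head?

Δh ≈ 2.84 m

Q = 30000 m³/yr = 82.19 m³/d
t = 46 weeks = 322 d
ΔV = Q × t = 82.19 m³/d × 322 d = 26470 m³
Δh = ΔV / (S × A) = 26470 / (3.8 × 10^-5 × 2.45 × 10^8) = 2.843 m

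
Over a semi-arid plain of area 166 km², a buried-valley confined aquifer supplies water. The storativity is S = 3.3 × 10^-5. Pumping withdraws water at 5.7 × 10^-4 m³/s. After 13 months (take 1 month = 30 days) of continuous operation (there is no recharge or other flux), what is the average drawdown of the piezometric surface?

A = 166 km² = 1.66 × 10^8 m²
Q = 5.7 × 10^-4 m³/s = 49.25 m³/d
t = 13 months = 390 d
ΔV = Q × t = 49.25 m³/d × 390 d = 19210 m³
Δh = ΔV / (S × A) = 19210 / (3.3 × 10^-5 × 1.66 × 10^8) = 3.506 m

Δh ≈ 3.51 m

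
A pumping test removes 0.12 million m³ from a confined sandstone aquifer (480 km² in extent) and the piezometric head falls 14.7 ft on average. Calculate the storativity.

A = 480 km² = 4.8 × 10^8 m²
Δh = 14.7 ft = 4.481 m
ΔV = 0.12 million m³ = 1.2 × 10^5 m³
S = ΔV / (A × Δh) = 1.2 × 10^5 m³ / (4.8 × 10^8 m² × 4.481 m) = 5.58 × 10^-5

S ≈ 5.6 × 10^-5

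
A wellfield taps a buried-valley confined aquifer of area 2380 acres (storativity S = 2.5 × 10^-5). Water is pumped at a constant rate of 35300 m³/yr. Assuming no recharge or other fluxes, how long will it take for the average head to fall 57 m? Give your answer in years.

A = 2380 acres = 9.632 × 10^6 m²
ΔV = S × A × Δh = 2.5 × 10^-5 × 9.632 × 10^6 × 57 = 13720 m³
Q = 35300 m³/yr = 96.71 m³/d
t = ΔV / Q = 13720 m³ / 96.71 m³/d = 141.9 d
t = 141.9 d ≈ 0.3888 years

t ≈ 0.389 years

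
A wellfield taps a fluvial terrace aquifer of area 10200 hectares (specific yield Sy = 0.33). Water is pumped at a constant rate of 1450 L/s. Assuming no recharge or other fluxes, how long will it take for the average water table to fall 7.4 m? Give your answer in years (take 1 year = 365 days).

A = 10200 hectares = 1.02 × 10^8 m²
ΔV = Sy × A × Δh = 0.33 × 1.02 × 10^8 × 7.4 = 2.491 × 10^8 m³
Q = 1450 L/s = 1.253 × 10^5 m³/d
t = ΔV / Q = 2.491 × 10^8 m³ / 1.253 × 10^5 m³/d = 1988 d
t = 1988 d ≈ 5.447 years

t ≈ 5.45 years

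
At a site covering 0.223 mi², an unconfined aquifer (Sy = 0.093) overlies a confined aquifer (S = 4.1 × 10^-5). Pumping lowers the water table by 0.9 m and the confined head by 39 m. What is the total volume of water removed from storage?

ΔV ≈ 49300 m³

A = 0.223 mi² = 5.776 × 10^5 m²
Unconfined: ΔV_u = Sy × A × Δh_u = 0.093 × 5.776 × 10^5 × 0.9 = 48340 m³
Confined: ΔV_c = S × A × Δh_c = 4.1 × 10^-5 × 5.776 × 10^5 × 39 = 923.5 m³
Total ΔV = 48340 + 923.5 = 49270 m³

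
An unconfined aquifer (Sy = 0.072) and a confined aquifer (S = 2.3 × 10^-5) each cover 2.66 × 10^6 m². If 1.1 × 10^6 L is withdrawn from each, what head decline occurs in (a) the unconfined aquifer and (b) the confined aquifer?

Δh_u ≈ 0.00574 m; Δh_c ≈ 18 m

ΔV = 1.1 × 10^6 L = 1100 m³
Unconfined: Δh_u = ΔV/(Sy·A) = 1100/(0.072 × 2.66 × 10^6) = 0.005744 m
Confined: Δh_c = ΔV/(S·A) = 1100/(2.3 × 10^-5 × 2.66 × 10^6) = 17.98 m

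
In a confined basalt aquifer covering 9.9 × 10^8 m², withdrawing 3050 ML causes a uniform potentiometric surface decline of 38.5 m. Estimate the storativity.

S ≈ 8 × 10^-5

ΔV = 3050 ML = 3.05 × 10^6 m³
S = ΔV / (A × Δh) = 3.05 × 10^6 m³ / (9.9 × 10^8 m² × 38.5 m) = 8.002 × 10^-5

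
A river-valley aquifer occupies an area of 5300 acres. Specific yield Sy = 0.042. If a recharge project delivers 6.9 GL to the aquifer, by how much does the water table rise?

Δh ≈ 7.66 m

A = 5300 acres = 2.145 × 10^7 m²
ΔV = 6.9 GL = 6.9 × 10^6 m³
Δh = ΔV / (Sy × A) = 6.9 × 10^6 m³ / (0.042 × 2.145 × 10^7 m²) = 7.66 m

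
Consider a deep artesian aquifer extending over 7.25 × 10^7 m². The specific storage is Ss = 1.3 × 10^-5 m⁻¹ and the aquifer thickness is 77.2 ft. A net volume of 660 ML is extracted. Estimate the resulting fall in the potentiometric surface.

b = 77.2 ft = 23.53 m
S = Ss × b = 1.3 × 10^-5 m⁻¹ × 23.53 m = 3.059 × 10^-4
ΔV = 660 ML = 6.6 × 10^5 m³
Δh = ΔV / (S × A) = 6.6 × 10^5 m³ / (3.059 × 10^-4 × 7.25 × 10^7 m²) = 29.76 m

Δh ≈ 29.8 m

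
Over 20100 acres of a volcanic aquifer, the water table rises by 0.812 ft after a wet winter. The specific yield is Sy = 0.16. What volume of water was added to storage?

A = 20100 acres = 8.134 × 10^7 m²
Δh = 0.812 ft = 0.2475 m
ΔV = Sy × A × Δh = 0.16 × 8.134 × 10^7 m² × 0.2475 m = 3.221 × 10^6 m³

ΔV ≈ 3.22 × 10^6 m³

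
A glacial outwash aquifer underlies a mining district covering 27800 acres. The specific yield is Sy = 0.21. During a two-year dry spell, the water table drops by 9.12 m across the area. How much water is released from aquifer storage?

ΔV ≈ 2.15 × 10^8 m³

A = 27800 acres = 1.125 × 10^8 m²
ΔV = Sy × A × Δh = 0.21 × 1.125 × 10^8 m² × 9.12 m = 2.155 × 10^8 m³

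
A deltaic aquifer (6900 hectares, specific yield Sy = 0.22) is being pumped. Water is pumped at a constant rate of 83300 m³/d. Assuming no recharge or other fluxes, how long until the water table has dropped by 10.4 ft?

A = 6900 hectares = 6.9 × 10^7 m²
Δh = 10.4 ft = 3.17 m
ΔV = Sy × A × Δh = 0.22 × 6.9 × 10^7 × 3.17 = 4.812 × 10^7 m³
t = ΔV / Q = 4.812 × 10^7 m³ / 83300 m³/d = 577.7 d

t ≈ 578 days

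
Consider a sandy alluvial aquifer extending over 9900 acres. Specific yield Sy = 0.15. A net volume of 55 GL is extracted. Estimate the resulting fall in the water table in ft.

A = 9900 acres = 4.006 × 10^7 m²
ΔV = 55 GL = 5.5 × 10^7 m³
Δh = ΔV / (Sy × A) = 5.5 × 10^7 m³ / (0.15 × 4.006 × 10^7 m²) = 9.152 m
Δh = 9.152 m = 30.03 ft

Δh ≈ 30 ft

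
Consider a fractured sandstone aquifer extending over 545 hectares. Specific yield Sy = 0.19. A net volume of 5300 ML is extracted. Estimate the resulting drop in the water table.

Δh ≈ 5.12 m

A = 545 hectares = 5.45 × 10^6 m²
ΔV = 5300 ML = 5.3 × 10^6 m³
Δh = ΔV / (Sy × A) = 5.3 × 10^6 m³ / (0.19 × 5.45 × 10^6 m²) = 5.118 m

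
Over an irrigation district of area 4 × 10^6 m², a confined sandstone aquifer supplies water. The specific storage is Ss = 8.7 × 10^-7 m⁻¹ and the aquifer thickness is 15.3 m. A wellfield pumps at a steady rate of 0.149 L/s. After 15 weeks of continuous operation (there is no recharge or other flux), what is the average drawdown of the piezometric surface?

Δh ≈ 25.4 m

S = Ss × b = 8.7 × 10^-7 m⁻¹ × 15.3 m = 1.331 × 10^-5
Q = 0.149 L/s = 12.87 m³/d
t = 15 weeks = 105 d
ΔV = Q × t = 12.87 m³/d × 105 d = 1352 m³
Δh = ΔV / (S × A) = 1352 / (1.331 × 10^-5 × 4 × 10^6) = 25.39 m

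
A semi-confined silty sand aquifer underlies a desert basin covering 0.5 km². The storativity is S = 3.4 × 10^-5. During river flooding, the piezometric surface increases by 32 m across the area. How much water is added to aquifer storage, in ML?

A = 0.5 km² = 5 × 10^5 m²
ΔV = S × A × Δh = 3.4 × 10^-5 × 5 × 10^5 m² × 32 m = 544 m³
ΔV = 544 m³ = 0.544 ML

ΔV ≈ 0.544 ML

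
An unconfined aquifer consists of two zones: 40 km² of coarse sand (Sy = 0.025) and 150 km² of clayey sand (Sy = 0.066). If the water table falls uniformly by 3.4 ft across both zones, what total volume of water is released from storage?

ΔV ≈ 1.13 × 10^7 m³

A₁ = 40 km² = 4 × 10^7 m²; A₂ = 150 km² = 1.5 × 10^8 m²
Δh = 3.4 ft = 1.036 m
ΔV₁ = 0.025 × 4 × 10^7 × 1.036 = 1.036 × 10^6 m³
ΔV₂ = 0.066 × 1.5 × 10^8 × 1.036 = 1.026 × 10^7 m³
ΔV = ΔV₁ + ΔV₂ = 1.13 × 10^7 m³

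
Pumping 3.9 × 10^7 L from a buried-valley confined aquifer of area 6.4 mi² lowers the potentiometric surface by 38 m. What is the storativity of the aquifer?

A = 6.4 mi² = 1.658 × 10^7 m²
ΔV = 3.9 × 10^7 L = 39000 m³
S = ΔV / (A × Δh) = 39000 m³ / (1.658 × 10^7 m² × 38 m) = 6.192 × 10^-5

S ≈ 6.2 × 10^-5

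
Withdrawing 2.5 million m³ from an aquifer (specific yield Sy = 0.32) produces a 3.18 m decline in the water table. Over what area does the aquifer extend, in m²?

ΔV = 2.5 million m³ = 2.5 × 10^6 m³
A = ΔV / (Sy × Δh) = 2.5 × 10^6 / (0.32 × 3.18) = 2.457 × 10^6 m²

A ≈ 2.46 × 10^6 m²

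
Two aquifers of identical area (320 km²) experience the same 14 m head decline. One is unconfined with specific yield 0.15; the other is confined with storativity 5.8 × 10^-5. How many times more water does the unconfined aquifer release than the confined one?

ΔV_u / ΔV_c ≈ 2590

A = 320 km² = 3.2 × 10^8 m²
Unconfined: ΔV_u = Sy × A × Δh = 0.15 × 3.2 × 10^8 × 14 = 6.72 × 10^8 m³
Confined: ΔV_c = S × A × Δh = 5.8 × 10^-5 × 3.2 × 10^8 × 14 = 2.598 × 10^5 m³
Ratio = ΔV_u / ΔV_c = Sy / S = 0.15 / 5.8 × 10^-5 = 2586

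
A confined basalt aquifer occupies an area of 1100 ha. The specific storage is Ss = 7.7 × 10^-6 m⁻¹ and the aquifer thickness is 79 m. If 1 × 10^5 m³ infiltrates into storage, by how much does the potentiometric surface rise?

S = Ss × b = 7.7 × 10^-6 m⁻¹ × 79 m = 6.083 × 10^-4
A = 1100 ha = 1.1 × 10^7 m²
Δh = ΔV / (S × A) = 1 × 10^5 m³ / (6.083 × 10^-4 × 1.1 × 10^7 m²) = 14.94 m

Δh ≈ 14.9 m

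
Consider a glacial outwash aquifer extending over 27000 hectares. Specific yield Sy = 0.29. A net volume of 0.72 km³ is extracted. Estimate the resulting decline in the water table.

Δh ≈ 9.2 m

A = 27000 hectares = 2.7 × 10^8 m²
ΔV = 0.72 km³ = 7.2 × 10^8 m³
Δh = ΔV / (Sy × A) = 7.2 × 10^8 m³ / (0.29 × 2.7 × 10^8 m²) = 9.195 m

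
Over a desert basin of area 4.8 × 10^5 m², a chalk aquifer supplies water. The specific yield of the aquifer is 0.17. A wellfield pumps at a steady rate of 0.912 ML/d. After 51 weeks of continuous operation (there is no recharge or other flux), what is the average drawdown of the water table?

Q = 0.912 ML/d = 912 m³/d
t = 51 weeks = 357 d
ΔV = Q × t = 912 m³/d × 357 d = 3.256 × 10^5 m³
Δh = ΔV / (Sy × A) = 3.256 × 10^5 / (0.17 × 4.8 × 10^5) = 3.99 m

Δh ≈ 3.99 m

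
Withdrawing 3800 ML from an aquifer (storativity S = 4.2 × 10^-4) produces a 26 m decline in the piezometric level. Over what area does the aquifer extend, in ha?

ΔV = 3800 ML = 3.8 × 10^6 m³
A = ΔV / (S × Δh) = 3.8 × 10^6 / (4.2 × 10^-4 × 26) = 3.48 × 10^8 m²
A = 3.48 × 10^8 m² = 34800 ha

A ≈ 34800 ha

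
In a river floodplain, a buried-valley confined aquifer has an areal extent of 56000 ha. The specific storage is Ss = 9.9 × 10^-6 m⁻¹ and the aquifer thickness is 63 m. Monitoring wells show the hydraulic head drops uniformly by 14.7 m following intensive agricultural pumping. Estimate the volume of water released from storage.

ΔV ≈ 5.13 × 10^6 m³

S = Ss × b = 9.9 × 10^-6 m⁻¹ × 63 m = 6.237 × 10^-4
A = 56000 ha = 5.6 × 10^8 m²
ΔV = S × A × Δh = 6.237 × 10^-4 × 5.6 × 10^8 m² × 14.7 m = 5.134 × 10^6 m³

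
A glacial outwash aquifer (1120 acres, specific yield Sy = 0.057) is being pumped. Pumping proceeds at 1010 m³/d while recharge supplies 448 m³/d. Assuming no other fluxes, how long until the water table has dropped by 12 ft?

A = 1120 acres = 4.532 × 10^6 m²
Δh = 12 ft = 3.658 m
ΔV = Sy × A × Δh = 0.057 × 4.532 × 10^6 × 3.658 = 9.449 × 10^5 m³
Net withdrawal = 1010 − 448 = 562 m³/d
t = ΔV / Q = 9.449 × 10^5 m³ / 562 m³/d = 1681 d

t ≈ 1680 days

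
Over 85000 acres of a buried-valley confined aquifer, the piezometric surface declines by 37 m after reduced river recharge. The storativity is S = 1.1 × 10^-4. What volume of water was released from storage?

ΔV ≈ 1.4 × 10^6 m³

A = 85000 acres = 3.44 × 10^8 m²
ΔV = S × A × Δh = 1.1 × 10^-4 × 3.44 × 10^8 m² × 37 m = 1.4 × 10^6 m³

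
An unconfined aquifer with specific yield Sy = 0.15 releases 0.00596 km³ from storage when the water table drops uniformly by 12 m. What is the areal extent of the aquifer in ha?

A ≈ 331 ha

ΔV = 0.00596 km³ = 5.96 × 10^6 m³
A = ΔV / (Sy × Δh) = 5.96 × 10^6 / (0.15 × 12) = 3.311 × 10^6 m²
A = 3.311 × 10^6 m² = 331.1 ha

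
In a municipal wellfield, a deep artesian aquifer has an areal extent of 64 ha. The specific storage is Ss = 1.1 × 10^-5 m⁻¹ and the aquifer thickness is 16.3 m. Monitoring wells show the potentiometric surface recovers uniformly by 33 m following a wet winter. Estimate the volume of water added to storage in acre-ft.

S = Ss × b = 1.1 × 10^-5 m⁻¹ × 16.3 m = 1.793 × 10^-4
A = 64 ha = 6.4 × 10^5 m²
ΔV = S × A × Δh = 1.793 × 10^-4 × 6.4 × 10^5 m² × 33 m = 3787 m³
ΔV = 3787 m³ = 3.07 acre-ft

ΔV ≈ 3.07 acre-ft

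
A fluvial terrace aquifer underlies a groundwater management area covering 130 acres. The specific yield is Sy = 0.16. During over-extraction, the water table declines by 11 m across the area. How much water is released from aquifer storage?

ΔV ≈ 9.26 × 10^5 m³

A = 130 acres = 5.261 × 10^5 m²
ΔV = Sy × A × Δh = 0.16 × 5.261 × 10^5 m² × 11 m = 9.259 × 10^5 m³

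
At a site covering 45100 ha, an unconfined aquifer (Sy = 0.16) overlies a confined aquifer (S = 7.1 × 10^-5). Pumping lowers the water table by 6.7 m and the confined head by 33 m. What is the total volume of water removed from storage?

A = 45100 ha = 4.51 × 10^8 m²
Unconfined: ΔV_u = Sy × A × Δh_u = 0.16 × 4.51 × 10^8 × 6.7 = 4.835 × 10^8 m³
Confined: ΔV_c = S × A × Δh_c = 7.1 × 10^-5 × 4.51 × 10^8 × 33 = 1.057 × 10^6 m³
Total ΔV = 4.835 × 10^8 + 1.057 × 10^6 = 4.845 × 10^8 m³

ΔV ≈ 4.85 × 10^8 m³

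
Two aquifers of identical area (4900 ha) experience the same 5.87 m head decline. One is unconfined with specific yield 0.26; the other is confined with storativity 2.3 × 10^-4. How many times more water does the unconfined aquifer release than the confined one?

ΔV_u / ΔV_c ≈ 1130

A = 4900 ha = 4.9 × 10^7 m²
Unconfined: ΔV_u = Sy × A × Δh = 0.26 × 4.9 × 10^7 × 5.87 = 7.478 × 10^7 m³
Confined: ΔV_c = S × A × Δh = 2.3 × 10^-4 × 4.9 × 10^7 × 5.87 = 66150 m³
Ratio = ΔV_u / ΔV_c = Sy / S = 0.26 / 2.3 × 10^-4 = 1130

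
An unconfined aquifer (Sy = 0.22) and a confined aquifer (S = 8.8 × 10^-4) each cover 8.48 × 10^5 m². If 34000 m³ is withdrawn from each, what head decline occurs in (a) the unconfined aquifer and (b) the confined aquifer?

Unconfined: Δh_u = ΔV/(Sy·A) = 34000/(0.22 × 8.48 × 10^5) = 0.1822 m
Confined: Δh_c = ΔV/(S·A) = 34000/(8.8 × 10^-4 × 8.48 × 10^5) = 45.56 m

Δh_u ≈ 0.182 m; Δh_c ≈ 45.6 m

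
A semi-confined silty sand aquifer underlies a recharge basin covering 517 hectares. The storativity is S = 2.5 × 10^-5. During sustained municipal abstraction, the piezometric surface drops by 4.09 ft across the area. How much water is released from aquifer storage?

ΔV ≈ 161 m³

A = 517 hectares = 5.17 × 10^6 m²
Δh = 4.09 ft = 1.247 m
ΔV = S × A × Δh = 2.5 × 10^-5 × 5.17 × 10^6 m² × 1.247 m = 161.1 m³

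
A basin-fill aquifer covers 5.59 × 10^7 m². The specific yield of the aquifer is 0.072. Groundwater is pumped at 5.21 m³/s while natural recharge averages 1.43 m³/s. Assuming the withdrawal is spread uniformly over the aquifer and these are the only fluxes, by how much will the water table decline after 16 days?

Net abstraction = 5.21 − 1.43 = 3.78 m³/s
Q_net = 3.78 m³/s = 3.266 × 10^5 m³/d
ΔV = Q × t = 3.266 × 10^5 m³/d × 16 d = 5.225 × 10^6 m³
Δh = ΔV / (Sy × A) = 5.225 × 10^6 / (0.072 × 5.59 × 10^7) = 1.298 m

Δh ≈ 1.3 m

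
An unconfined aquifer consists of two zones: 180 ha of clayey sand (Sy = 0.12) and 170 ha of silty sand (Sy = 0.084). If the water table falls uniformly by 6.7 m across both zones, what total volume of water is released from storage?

A₁ = 180 ha = 1.8 × 10^6 m²; A₂ = 170 ha = 1.7 × 10^6 m²
ΔV₁ = 0.12 × 1.8 × 10^6 × 6.7 = 1.447 × 10^6 m³
ΔV₂ = 0.084 × 1.7 × 10^6 × 6.7 = 9.568 × 10^5 m³
ΔV = ΔV₁ + ΔV₂ = 2.404 × 10^6 m³

ΔV ≈ 2.4 × 10^6 m³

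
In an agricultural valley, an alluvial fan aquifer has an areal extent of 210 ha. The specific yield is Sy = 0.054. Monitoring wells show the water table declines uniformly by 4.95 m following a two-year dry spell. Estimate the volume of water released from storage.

ΔV ≈ 5.61 × 10^5 m³

A = 210 ha = 2.1 × 10^6 m²
ΔV = Sy × A × Δh = 0.054 × 2.1 × 10^6 m² × 4.95 m = 5.613 × 10^5 m³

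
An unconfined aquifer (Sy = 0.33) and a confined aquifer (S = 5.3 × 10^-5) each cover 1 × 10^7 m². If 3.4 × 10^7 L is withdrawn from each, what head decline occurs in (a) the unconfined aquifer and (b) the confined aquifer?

ΔV = 3.4 × 10^7 L = 34000 m³
Unconfined: Δh_u = ΔV/(Sy·A) = 34000/(0.33 × 1 × 10^7) = 0.0103 m
Confined: Δh_c = ΔV/(S·A) = 34000/(5.3 × 10^-5 × 1 × 10^7) = 64.15 m

Δh_u ≈ 0.0103 m; Δh_c ≈ 64.2 m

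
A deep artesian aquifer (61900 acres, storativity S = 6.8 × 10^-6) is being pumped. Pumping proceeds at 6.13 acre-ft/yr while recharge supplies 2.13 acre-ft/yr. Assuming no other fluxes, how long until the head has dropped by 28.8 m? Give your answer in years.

t ≈ 9.94 years

A = 61900 acres = 2.505 × 10^8 m²
ΔV = S × A × Δh = 6.8 × 10^-6 × 2.505 × 10^8 × 28.8 = 49060 m³
Net withdrawal = 6.13 − 2.13 = 4 acre-ft/yr = 13.52 m³/d
t = ΔV / Q = 49060 m³ / 13.52 m³/d = 3629 d
t = 3629 d ≈ 9.943 years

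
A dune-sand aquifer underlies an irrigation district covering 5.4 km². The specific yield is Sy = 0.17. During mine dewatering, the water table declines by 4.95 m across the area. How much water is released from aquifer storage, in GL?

A = 5.4 km² = 5.4 × 10^6 m²
ΔV = Sy × A × Δh = 0.17 × 5.4 × 10^6 m² × 4.95 m = 4.544 × 10^6 m³
ΔV = 4.544 × 10^6 m³ = 4.544 GL

ΔV ≈ 4.54 GL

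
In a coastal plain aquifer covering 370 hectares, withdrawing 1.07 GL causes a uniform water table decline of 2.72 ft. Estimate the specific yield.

Sy ≈ 0.35

A = 370 hectares = 3.7 × 10^6 m²
Δh = 2.72 ft = 0.8291 m
ΔV = 1.07 GL = 1.07 × 10^6 m³
Sy = ΔV / (A × Δh) = 1.07 × 10^6 m³ / (3.7 × 10^6 m² × 0.8291 m) = 0.3488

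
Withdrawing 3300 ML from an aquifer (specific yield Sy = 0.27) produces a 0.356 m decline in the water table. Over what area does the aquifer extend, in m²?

A ≈ 3.43 × 10^7 m²

ΔV = 3300 ML = 3.3 × 10^6 m³
A = ΔV / (Sy × Δh) = 3.3 × 10^6 / (0.27 × 0.356) = 3.433 × 10^7 m²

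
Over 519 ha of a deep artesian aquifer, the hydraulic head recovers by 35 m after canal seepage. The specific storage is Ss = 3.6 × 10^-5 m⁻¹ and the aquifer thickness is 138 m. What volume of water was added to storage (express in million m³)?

S = Ss × b = 3.6 × 10^-5 m⁻¹ × 138 m = 4.968 × 10^-3
A = 519 ha = 5.19 × 10^6 m²
ΔV = S × A × Δh = 0.004968 × 5.19 × 10^6 m² × 35 m = 9.024 × 10^5 m³
ΔV = 9.024 × 10^5 m³ = 0.9024 million m³

ΔV ≈ 0.902 million m³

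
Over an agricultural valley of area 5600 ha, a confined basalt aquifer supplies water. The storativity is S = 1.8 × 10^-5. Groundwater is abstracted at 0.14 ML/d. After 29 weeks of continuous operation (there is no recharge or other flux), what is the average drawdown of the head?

Δh ≈ 28.2 m

A = 5600 ha = 5.6 × 10^7 m²
Q = 0.14 ML/d = 140 m³/d
t = 29 weeks = 203 d
ΔV = Q × t = 140 m³/d × 203 d = 28420 m³
Δh = ΔV / (S × A) = 28420 / (1.8 × 10^-5 × 5.6 × 10^7) = 28.19 m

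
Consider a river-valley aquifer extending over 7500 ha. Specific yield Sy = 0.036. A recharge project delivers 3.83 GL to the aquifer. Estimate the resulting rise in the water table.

A = 7500 ha = 7.5 × 10^7 m²
ΔV = 3.83 GL = 3.83 × 10^6 m³
Δh = ΔV / (Sy × A) = 3.83 × 10^6 m³ / (0.036 × 7.5 × 10^7 m²) = 1.419 m

Δh ≈ 1.42 m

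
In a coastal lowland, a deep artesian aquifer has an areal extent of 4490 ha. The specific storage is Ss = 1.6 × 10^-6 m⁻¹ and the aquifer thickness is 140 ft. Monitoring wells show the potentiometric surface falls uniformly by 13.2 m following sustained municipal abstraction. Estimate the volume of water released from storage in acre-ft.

b = 140 ft = 42.67 m
S = Ss × b = 1.6 × 10^-6 m⁻¹ × 42.67 m = 6.828 × 10^-5
A = 4490 ha = 4.49 × 10^7 m²
ΔV = S × A × Δh = 6.828 × 10^-5 × 4.49 × 10^7 m² × 13.2 m = 40470 m³
ΔV = 40470 m³ = 32.81 acre-ft

ΔV ≈ 32.8 acre-ft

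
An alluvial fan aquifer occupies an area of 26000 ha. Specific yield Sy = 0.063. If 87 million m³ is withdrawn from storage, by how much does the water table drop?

Δh ≈ 5.31 m

A = 26000 ha = 2.6 × 10^8 m²
ΔV = 87 million m³ = 8.7 × 10^7 m³
Δh = ΔV / (Sy × A) = 8.7 × 10^7 m³ / (0.063 × 2.6 × 10^8 m²) = 5.311 m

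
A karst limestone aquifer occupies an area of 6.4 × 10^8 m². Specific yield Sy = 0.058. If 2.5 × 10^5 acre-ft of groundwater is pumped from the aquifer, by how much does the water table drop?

Δh ≈ 8.31 m

ΔV = 2.5 × 10^5 acre-ft = 3.084 × 10^8 m³
Δh = ΔV / (Sy × A) = 3.084 × 10^8 m³ / (0.058 × 6.4 × 10^8 m²) = 8.307 m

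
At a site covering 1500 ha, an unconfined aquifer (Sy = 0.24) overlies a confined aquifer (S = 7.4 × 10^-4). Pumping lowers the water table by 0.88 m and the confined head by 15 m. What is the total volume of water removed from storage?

A = 1500 ha = 1.5 × 10^7 m²
Unconfined: ΔV_u = Sy × A × Δh_u = 0.24 × 1.5 × 10^7 × 0.88 = 3.168 × 10^6 m³
Confined: ΔV_c = S × A × Δh_c = 7.4 × 10^-4 × 1.5 × 10^7 × 15 = 1.665 × 10^5 m³
Total ΔV = 3.168 × 10^6 + 1.665 × 10^5 = 3.334 × 10^6 m³

ΔV ≈ 3.33 × 10^6 m³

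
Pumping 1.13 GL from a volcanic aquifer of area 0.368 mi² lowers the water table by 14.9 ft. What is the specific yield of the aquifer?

Sy ≈ 0.26

A = 0.368 mi² = 9.531 × 10^5 m²
Δh = 14.9 ft = 4.542 m
ΔV = 1.13 GL = 1.13 × 10^6 m³
Sy = ΔV / (A × Δh) = 1.13 × 10^6 m³ / (9.531 × 10^5 m² × 4.542 m) = 0.2611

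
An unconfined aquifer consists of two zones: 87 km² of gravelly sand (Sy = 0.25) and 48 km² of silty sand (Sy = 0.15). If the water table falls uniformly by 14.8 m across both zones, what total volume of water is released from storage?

ΔV ≈ 4.28 × 10^8 m³

A₁ = 87 km² = 8.7 × 10^7 m²; A₂ = 48 km² = 4.8 × 10^7 m²
ΔV₁ = 0.25 × 8.7 × 10^7 × 14.8 = 3.219 × 10^8 m³
ΔV₂ = 0.15 × 4.8 × 10^7 × 14.8 = 1.066 × 10^8 m³
ΔV = ΔV₁ + ΔV₂ = 4.285 × 10^8 m³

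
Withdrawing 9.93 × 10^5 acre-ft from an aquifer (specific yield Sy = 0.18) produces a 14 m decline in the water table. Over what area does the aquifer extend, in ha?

A ≈ 48600 ha

ΔV = 9.93 × 10^5 acre-ft = 1.225 × 10^9 m³
A = ΔV / (Sy × Δh) = 1.225 × 10^9 / (0.18 × 14) = 4.861 × 10^8 m²
A = 4.861 × 10^8 m² = 48610 ha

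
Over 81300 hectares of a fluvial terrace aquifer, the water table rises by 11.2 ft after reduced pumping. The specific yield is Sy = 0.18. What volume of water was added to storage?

ΔV ≈ 5 × 10^8 m³

A = 81300 hectares = 8.13 × 10^8 m²
Δh = 11.2 ft = 3.414 m
ΔV = Sy × A × Δh = 0.18 × 8.13 × 10^8 m² × 3.414 m = 4.996 × 10^8 m³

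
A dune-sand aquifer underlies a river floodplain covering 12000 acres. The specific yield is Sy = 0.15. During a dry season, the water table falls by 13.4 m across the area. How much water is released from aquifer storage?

A = 12000 acres = 4.856 × 10^7 m²
ΔV = Sy × A × Δh = 0.15 × 4.856 × 10^7 m² × 13.4 m = 9.761 × 10^7 m³

ΔV ≈ 9.76 × 10^7 m³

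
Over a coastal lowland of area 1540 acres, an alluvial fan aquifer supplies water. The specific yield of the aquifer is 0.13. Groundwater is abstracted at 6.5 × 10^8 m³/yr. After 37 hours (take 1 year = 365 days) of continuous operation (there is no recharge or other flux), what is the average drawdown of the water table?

Δh ≈ 3.39 m

A = 1540 acres = 6.232 × 10^6 m²
Q = 6.5 × 10^8 m³/yr = 1.781 × 10^6 m³/d
t = 37 hours = 1.542 d
ΔV = Q × t = 1.781 × 10^6 m³/d × 1.542 d = 2.745 × 10^6 m³
Δh = ΔV / (Sy × A) = 2.745 × 10^6 / (0.13 × 6.232 × 10^6) = 3.389 m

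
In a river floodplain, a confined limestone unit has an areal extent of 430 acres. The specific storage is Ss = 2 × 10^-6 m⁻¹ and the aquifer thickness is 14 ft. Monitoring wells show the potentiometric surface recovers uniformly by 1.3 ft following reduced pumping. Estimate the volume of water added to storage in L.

ΔV ≈ 5880 L

b = 14 ft = 4.267 m
S = Ss × b = 2 × 10^-6 m⁻¹ × 4.267 m = 8.534 × 10^-6
A = 430 acres = 1.74 × 10^6 m²
Δh = 1.3 ft = 0.3962 m
ΔV = S × A × Δh = 8.534 × 10^-6 × 1.74 × 10^6 m² × 0.3962 m = 5.885 m³
ΔV = 5.885 m³ = 5885 L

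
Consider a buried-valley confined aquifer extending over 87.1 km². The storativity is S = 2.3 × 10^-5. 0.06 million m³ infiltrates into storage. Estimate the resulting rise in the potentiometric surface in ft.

Δh ≈ 98.3 ft

A = 87.1 km² = 8.71 × 10^7 m²
ΔV = 0.06 million m³ = 60000 m³
Δh = ΔV / (S × A) = 60000 m³ / (2.3 × 10^-5 × 8.71 × 10^7 m²) = 29.95 m
Δh = 29.95 m = 98.26 ft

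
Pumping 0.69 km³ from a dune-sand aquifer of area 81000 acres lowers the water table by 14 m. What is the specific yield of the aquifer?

A = 81000 acres = 3.278 × 10^8 m²
ΔV = 0.69 km³ = 6.9 × 10^8 m³
Sy = ΔV / (A × Δh) = 6.9 × 10^8 m³ / (3.278 × 10^8 m² × 14 m) = 0.1504

Sy ≈ 0.15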